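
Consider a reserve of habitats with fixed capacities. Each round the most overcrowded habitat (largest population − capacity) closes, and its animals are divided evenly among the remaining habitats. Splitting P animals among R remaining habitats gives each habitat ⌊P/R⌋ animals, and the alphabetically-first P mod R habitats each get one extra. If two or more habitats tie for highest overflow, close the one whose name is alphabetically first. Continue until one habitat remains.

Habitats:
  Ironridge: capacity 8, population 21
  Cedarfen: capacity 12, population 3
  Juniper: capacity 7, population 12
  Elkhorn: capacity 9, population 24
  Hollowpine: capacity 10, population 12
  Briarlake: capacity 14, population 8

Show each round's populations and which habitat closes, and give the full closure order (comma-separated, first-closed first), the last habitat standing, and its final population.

Round 1: Briarlake=8 Cedarfen=3 Elkhorn=24 Hollowpine=12 Ironridge=21 Juniper=12 → close Elkhorn (overflow 15)
  24÷5 = 4 each, +1 to first 4
Round 2: Briarlake=13 Cedarfen=8 Hollowpine=17 Ironridge=26 Juniper=16 → close Ironridge (overflow 18)
  26÷4 = 6 each, +1 to first 2
Round 3: Briarlake=20 Cedarfen=15 Hollowpine=23 Juniper=22 → close Juniper (overflow 15)
  22÷3 = 7 each, +1 to first 1
Round 4: Briarlake=28 Cedarfen=22 Hollowpine=30 → close Hollowpine (overflow 20)
  30÷2 = 15 each, +1 to first 0
Round 5: Briarlake=43 Cedarfen=37 → close Briarlake (overflow 29)
  43÷1 = 43 each, +1 to first 0

Closure order: Elkhorn, Ironridge, Juniper, Hollowpine, Briarlake
Last habitat: Cedarfen with 80 animals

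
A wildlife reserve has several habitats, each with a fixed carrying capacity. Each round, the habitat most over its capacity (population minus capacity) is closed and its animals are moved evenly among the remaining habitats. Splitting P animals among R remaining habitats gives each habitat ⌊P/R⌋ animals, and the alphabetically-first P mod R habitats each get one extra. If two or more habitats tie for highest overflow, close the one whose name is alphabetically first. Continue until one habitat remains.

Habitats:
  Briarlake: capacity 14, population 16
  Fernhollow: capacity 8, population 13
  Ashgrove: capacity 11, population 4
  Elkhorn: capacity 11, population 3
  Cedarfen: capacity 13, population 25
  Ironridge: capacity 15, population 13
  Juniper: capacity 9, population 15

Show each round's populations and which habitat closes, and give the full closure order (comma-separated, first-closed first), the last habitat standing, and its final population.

Closure order: Cedarfen, Juniper, Fernhollow, Briarlake, Ironridge, Ashgrove
Last habitat: Elkhorn with 89 animals

Round 1: Ashgrove=4 Briarlake=16 Cedarfen=25 Elkhorn=3 Fernhollow=13 Ironridge=13 Juniper=15 → close Cedarfen (overflow 12)
  25÷6 = 4 each, +1 to first 1
Round 2: Ashgrove=9 Briarlake=20 Elkhorn=7 Fernhollow=17 Ironridge=17 Juniper=19 → close Juniper (overflow 10)
  19÷5 = 3 each, +1 to first 4
Round 3: Ashgrove=13 Briarlake=24 Elkhorn=11 Fernhollow=21 Ironridge=20 → close Fernhollow (overflow 13)
  21÷4 = 5 each, +1 to first 1
Round 4: Ashgrove=19 Briarlake=29 Elkhorn=16 Ironridge=25 → close Briarlake (overflow 15)
  29÷3 = 9 each, +1 to first 2
Round 5: Ashgrove=29 Elkhorn=26 Ironridge=34 → close Ironridge (overflow 19)
  34÷2 = 17 each, +1 to first 0
Round 6: Ashgrove=46 Elkhorn=43 → close Ashgrove (overflow 35)
  46÷1 = 46 each, +1 to first 0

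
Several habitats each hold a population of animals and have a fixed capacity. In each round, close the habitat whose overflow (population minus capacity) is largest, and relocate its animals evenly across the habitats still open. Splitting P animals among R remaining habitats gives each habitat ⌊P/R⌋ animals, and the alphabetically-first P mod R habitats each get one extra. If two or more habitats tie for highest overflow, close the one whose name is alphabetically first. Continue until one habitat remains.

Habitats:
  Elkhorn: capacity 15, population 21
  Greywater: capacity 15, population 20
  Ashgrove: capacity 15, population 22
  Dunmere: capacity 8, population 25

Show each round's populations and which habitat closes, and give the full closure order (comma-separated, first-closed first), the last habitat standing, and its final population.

Closure order: Dunmere, Ashgrove, Elkhorn
Last habitat: Greywater with 88 animals

Round 1: Ashgrove=22 Dunmere=25 Elkhorn=21 Greywater=20 → close Dunmere (overflow 17)
  25÷3 = 8 each, +1 to first 1
Round 2: Ashgrove=31 Elkhorn=29 Greywater=28 → close Ashgrove (overflow 16)
  31÷2 = 15 each, +1 to first 1
Round 3: Elkhorn=45 Greywater=43 → close Elkhorn (overflow 30)
  45÷1 = 45 each, +1 to first 0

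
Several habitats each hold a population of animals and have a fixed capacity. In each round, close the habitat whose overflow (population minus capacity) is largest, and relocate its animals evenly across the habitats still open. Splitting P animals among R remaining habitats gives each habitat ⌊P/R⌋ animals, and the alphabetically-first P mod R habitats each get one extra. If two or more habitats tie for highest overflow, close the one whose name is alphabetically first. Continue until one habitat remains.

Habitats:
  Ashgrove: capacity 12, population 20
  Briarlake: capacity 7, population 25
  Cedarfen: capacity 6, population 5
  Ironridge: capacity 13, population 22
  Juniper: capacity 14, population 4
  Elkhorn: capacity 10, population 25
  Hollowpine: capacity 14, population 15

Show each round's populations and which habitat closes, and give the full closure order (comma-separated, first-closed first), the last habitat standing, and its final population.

Closure order: Briarlake, Elkhorn, Ashgrove, Ironridge, Hollowpine, Cedarfen
Last habitat: Juniper with 116 animals

Round 1: Ashgrove=20 Briarlake=25 Cedarfen=5 Elkhorn=25 Hollowpine=15 Ironridge=22 Juniper=4 → close Briarlake (overflow 18)
  25÷6 = 4 each, +1 to first 1
Round 2: Ashgrove=25 Cedarfen=9 Elkhorn=29 Hollowpine=19 Ironridge=26 Juniper=8 → close Elkhorn (overflow 19)
  29÷5 = 5 each, +1 to first 4
Round 3: Ashgrove=31 Cedarfen=15 Hollowpine=25 Ironridge=32 Juniper=13 → close Ashgrove (overflow 19)
  31÷4 = 7 each, +1 to first 3
Round 4: Cedarfen=23 Hollowpine=33 Ironridge=40 Juniper=20 → close Ironridge (overflow 27)
  40÷3 = 13 each, +1 to first 1
Round 5: Cedarfen=37 Hollowpine=46 Juniper=33 → close Hollowpine (overflow 32)
  46÷2 = 23 each, +1 to first 0
Round 6: Cedarfen=60 Juniper=56 → close Cedarfen (overflow 54)
  60÷1 = 60 each, +1 to first 0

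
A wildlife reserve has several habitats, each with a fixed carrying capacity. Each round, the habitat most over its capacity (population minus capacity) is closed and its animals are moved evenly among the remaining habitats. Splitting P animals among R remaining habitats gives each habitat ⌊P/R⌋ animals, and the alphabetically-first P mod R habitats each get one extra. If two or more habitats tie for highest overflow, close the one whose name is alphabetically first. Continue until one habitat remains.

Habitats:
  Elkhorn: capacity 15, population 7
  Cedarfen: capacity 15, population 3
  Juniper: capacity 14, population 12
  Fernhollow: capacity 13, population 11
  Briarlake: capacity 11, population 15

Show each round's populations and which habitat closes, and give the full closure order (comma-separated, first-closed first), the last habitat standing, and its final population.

Closure order: Briarlake, Fernhollow, Juniper, Elkhorn
Last habitat: Cedarfen with 48 animals

Round 1: Briarlake=15 Cedarfen=3 Elkhorn=7 Fernhollow=11 Juniper=12 → close Briarlake (overflow 4)
  15÷4 = 3 each, +1 to first 3
Round 2: Cedarfen=7 Elkhorn=11 Fernhollow=15 Juniper=15 → close Fernhollow (overflow 2)
  15÷3 = 5 each, +1 to first 0
Round 3: Cedarfen=12 Elkhorn=16 Juniper=20 → close Juniper (overflow 6)
  20÷2 = 10 each, +1 to first 0
Round 4: Cedarfen=22 Elkhorn=26 → close Elkhorn (overflow 11)
  26÷1 = 26 each, +1 to first 0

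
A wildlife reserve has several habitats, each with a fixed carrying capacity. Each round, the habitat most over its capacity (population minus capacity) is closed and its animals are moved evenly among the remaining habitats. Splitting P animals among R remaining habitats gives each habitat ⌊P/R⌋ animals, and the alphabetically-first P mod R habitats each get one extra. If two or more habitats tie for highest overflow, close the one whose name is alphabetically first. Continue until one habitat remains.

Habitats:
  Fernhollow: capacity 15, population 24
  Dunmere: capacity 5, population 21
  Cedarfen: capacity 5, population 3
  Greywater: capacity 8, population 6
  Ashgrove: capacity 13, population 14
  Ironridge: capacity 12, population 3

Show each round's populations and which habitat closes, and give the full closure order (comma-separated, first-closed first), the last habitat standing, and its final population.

Closure order: Dunmere, Fernhollow, Ashgrove, Cedarfen, Greywater
Last habitat: Ironridge with 71 animals

Round 1: Ashgrove=14 Cedarfen=3 Dunmere=21 Fernhollow=24 Greywater=6 Ironridge=3 → close Dunmere (overflow 16)
  21÷5 = 4 each, +1 to first 1
Round 2: Ashgrove=19 Cedarfen=7 Fernhollow=28 Greywater=10 Ironridge=7 → close Fernhollow (overflow 13)
  28÷4 = 7 each, +1 to first 0
Round 3: Ashgrove=26 Cedarfen=14 Greywater=17 Ironridge=14 → close Ashgrove (overflow 13)
  26÷3 = 8 each, +1 to first 2
Round 4: Cedarfen=23 Greywater=26 Ironridge=22 → close Cedarfen (overflow 18)
  23÷2 = 11 each, +1 to first 1
Round 5: Greywater=38 Ironridge=33 → close Greywater (overflow 30)
  38÷1 = 38 each, +1 to first 0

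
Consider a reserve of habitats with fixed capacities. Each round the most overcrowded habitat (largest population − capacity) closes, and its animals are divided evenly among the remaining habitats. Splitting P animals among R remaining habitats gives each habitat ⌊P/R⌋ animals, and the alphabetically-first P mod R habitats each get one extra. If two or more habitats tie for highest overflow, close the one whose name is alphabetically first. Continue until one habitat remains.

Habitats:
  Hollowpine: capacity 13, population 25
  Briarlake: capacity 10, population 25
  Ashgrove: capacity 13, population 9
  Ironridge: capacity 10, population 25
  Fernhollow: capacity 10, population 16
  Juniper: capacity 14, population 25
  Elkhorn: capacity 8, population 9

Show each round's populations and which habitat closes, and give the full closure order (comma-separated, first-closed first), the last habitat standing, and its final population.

Closure order: Briarlake, Ironridge, Hollowpine, Juniper, Fernhollow, Elkhorn
Last habitat: Ashgrove with 134 animals

Round 1: Ashgrove=9 Briarlake=25 Elkhorn=9 Fernhollow=16 Hollowpine=25 Ironridge=25 Juniper=25 → close Briarlake (overflow 15)
  25÷6 = 4 each, +1 to first 1
Round 2: Ashgrove=14 Elkhorn=13 Fernhollow=20 Hollowpine=29 Ironridge=29 Juniper=29 → close Ironridge (overflow 19)
  29÷5 = 5 each, +1 to first 4
Round 3: Ashgrove=20 Elkhorn=19 Fernhollow=26 Hollowpine=35 Juniper=34 → close Hollowpine (overflow 22)
  35÷4 = 8 each, +1 to first 3
Round 4: Ashgrove=29 Elkhorn=28 Fernhollow=35 Juniper=42 → close Juniper (overflow 28)
  42÷3 = 14 each, +1 to first 0
Round 5: Ashgrove=43 Elkhorn=42 Fernhollow=49 → close Fernhollow (overflow 39)
  49÷2 = 24 each, +1 to first 1
Round 6: Ashgrove=68 Elkhorn=66 → close Elkhorn (overflow 58)
  66÷1 = 66 each, +1 to first 0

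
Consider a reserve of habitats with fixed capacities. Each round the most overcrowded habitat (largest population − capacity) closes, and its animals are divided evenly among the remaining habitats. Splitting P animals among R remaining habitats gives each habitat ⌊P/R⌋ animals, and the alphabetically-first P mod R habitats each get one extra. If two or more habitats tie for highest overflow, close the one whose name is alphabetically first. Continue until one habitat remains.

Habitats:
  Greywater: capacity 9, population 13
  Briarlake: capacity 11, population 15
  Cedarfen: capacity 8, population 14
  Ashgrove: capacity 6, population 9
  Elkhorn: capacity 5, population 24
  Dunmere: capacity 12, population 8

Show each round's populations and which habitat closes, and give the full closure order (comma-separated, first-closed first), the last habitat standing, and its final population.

Round 1: Ashgrove=9 Briarlake=15 Cedarfen=14 Dunmere=8 Elkhorn=24 Greywater=13 → close Elkhorn (overflow 19)
  24÷5 = 4 each, +1 to first 4
Round 2: Ashgrove=14 Briarlake=20 Cedarfen=19 Dunmere=13 Greywater=17 → close Cedarfen (overflow 11)
  19÷4 = 4 each, +1 to first 3
Round 3: Ashgrove=19 Briarlake=25 Dunmere=18 Greywater=21 → close Briarlake (overflow 14)
  25÷3 = 8 each, +1 to first 1
Round 4: Ashgrove=28 Dunmere=26 Greywater=29 → close Ashgrove (overflow 22)
  28÷2 = 14 each, +1 to first 0
Round 5: Dunmere=40 Greywater=43 → close Greywater (overflow 34)
  43÷1 = 43 each, +1 to first 0

Closure order: Elkhorn, Cedarfen, Briarlake, Ashgrove, Greywater
Last habitat: Dunmere with 83 animals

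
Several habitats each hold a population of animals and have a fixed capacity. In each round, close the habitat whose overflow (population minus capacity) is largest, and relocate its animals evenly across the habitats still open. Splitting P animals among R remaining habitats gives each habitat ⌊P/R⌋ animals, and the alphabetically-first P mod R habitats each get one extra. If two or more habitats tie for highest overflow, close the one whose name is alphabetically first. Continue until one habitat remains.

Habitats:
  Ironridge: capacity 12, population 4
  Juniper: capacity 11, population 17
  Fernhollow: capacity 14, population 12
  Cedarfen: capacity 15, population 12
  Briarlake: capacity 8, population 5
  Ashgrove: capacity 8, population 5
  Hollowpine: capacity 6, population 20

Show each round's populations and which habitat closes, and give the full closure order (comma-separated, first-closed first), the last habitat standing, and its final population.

Closure order: Hollowpine, Juniper, Ashgrove, Briarlake, Fernhollow, Cedarfen
Last habitat: Ironridge with 75 animals

Round 1: Ashgrove=5 Briarlake=5 Cedarfen=12 Fernhollow=12 Hollowpine=20 Ironridge=4 Juniper=17 → close Hollowpine (overflow 14)
  20÷6 = 3 each, +1 to first 2
Round 2: Ashgrove=9 Briarlake=9 Cedarfen=15 Fernhollow=15 Ironridge=7 Juniper=20 → close Juniper (overflow 9)
  20÷5 = 4 each, +1 to first 0
Round 3: Ashgrove=13 Briarlake=13 Cedarfen=19 Fernhollow=19 Ironridge=11 → close Ashgrove (overflow 5)
  13÷4 = 3 each, +1 to first 1
Round 4: Briarlake=17 Cedarfen=22 Fernhollow=22 Ironridge=14 → close Briarlake (overflow 9)
  17÷3 = 5 each, +1 to first 2
Round 5: Cedarfen=28 Fernhollow=28 Ironridge=19 → close Fernhollow (overflow 14)
  28÷2 = 14 each, +1 to first 0
Round 6: Cedarfen=42 Ironridge=33 → close Cedarfen (overflow 27)
  42÷1 = 42 each, +1 to first 0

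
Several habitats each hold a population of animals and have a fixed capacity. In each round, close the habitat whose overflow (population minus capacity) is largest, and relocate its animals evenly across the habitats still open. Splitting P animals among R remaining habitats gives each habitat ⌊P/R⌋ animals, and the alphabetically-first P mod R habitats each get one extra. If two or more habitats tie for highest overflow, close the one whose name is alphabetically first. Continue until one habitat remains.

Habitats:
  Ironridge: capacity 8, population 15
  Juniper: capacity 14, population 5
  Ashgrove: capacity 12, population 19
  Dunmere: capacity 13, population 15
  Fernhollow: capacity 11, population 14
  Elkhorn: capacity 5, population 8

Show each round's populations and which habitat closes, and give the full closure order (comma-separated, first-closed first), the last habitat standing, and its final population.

Closure order: Ashgrove, Ironridge, Elkhorn, Fernhollow, Dunmere
Last habitat: Juniper with 76 animals

Round 1: Ashgrove=19 Dunmere=15 Elkhorn=8 Fernhollow=14 Ironridge=15 Juniper=5 → close Ashgrove (overflow 7)
  19÷5 = 3 each, +1 to first 4
Round 2: Dunmere=19 Elkhorn=12 Fernhollow=18 Ironridge=19 Juniper=8 → close Ironridge (overflow 11)
  19÷4 = 4 each, +1 to first 3
Round 3: Dunmere=24 Elkhorn=17 Fernhollow=23 Juniper=12 → close Elkhorn (overflow 12)
  17÷3 = 5 each, +1 to first 2
Round 4: Dunmere=30 Fernhollow=29 Juniper=17 → close Fernhollow (overflow 18)
  29÷2 = 14 each, +1 to first 1
Round 5: Dunmere=45 Juniper=31 → close Dunmere (overflow 32)
  45÷1 = 45 each, +1 to first 0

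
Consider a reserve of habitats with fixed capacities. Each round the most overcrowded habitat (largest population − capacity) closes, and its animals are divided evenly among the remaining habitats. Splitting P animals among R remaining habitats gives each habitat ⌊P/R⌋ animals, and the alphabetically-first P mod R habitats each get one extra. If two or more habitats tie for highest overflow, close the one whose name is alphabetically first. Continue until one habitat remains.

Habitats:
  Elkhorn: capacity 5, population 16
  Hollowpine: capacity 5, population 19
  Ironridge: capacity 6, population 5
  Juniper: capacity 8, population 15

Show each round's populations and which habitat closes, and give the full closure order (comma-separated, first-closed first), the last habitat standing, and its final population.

Round 1: Elkhorn=16 Hollowpine=19 Ironridge=5 Juniper=15 → close Hollowpine (overflow 14)
  19÷3 = 6 each, +1 to first 1
Round 2: Elkhorn=23 Ironridge=11 Juniper=21 → close Elkhorn (overflow 18)
  23÷2 = 11 each, +1 to first 1
Round 3: Ironridge=23 Juniper=32 → close Juniper (overflow 24)
  32÷1 = 32 each, +1 to first 0

Closure order: Hollowpine, Elkhorn, Juniper
Last habitat: Ironridge with 55 animals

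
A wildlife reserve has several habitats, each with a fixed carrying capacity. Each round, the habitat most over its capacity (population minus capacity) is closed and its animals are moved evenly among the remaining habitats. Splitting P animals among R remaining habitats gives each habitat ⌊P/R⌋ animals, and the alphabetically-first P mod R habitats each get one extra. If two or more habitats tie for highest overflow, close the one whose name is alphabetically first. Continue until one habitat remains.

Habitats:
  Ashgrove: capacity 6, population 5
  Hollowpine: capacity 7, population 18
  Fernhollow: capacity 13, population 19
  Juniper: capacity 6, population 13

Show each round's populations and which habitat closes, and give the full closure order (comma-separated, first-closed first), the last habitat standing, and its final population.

Closure order: Hollowpine, Juniper, Fernhollow
Last habitat: Ashgrove with 55 animals

Round 1: Ashgrove=5 Fernhollow=19 Hollowpine=18 Juniper=13 → close Hollowpine (overflow 11)
  18÷3 = 6 each, +1 to first 0
Round 2: Ashgrove=11 Fernhollow=25 Juniper=19 → close Juniper (overflow 13)
  19÷2 = 9 each, +1 to first 1
Round 3: Ashgrove=21 Fernhollow=34 → close Fernhollow (overflow 21)
  34÷1 = 34 each, +1 to first 0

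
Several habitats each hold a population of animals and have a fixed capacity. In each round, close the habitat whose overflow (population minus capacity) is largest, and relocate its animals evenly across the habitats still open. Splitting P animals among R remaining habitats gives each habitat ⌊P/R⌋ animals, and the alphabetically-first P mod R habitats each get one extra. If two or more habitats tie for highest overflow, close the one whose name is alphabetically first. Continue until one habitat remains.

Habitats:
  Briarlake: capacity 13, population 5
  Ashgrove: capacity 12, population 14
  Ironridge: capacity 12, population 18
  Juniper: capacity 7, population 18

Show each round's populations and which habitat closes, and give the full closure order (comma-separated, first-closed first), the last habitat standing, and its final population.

Round 1: Ashgrove=14 Briarlake=5 Ironridge=18 Juniper=18 → close Juniper (overflow 11)
  18÷3 = 6 each, +1 to first 0
Round 2: Ashgrove=20 Briarlake=11 Ironridge=24 → close Ironridge (overflow 12)
  24÷2 = 12 each, +1 to first 0
Round 3: Ashgrove=32 Briarlake=23 → close Ashgrove (overflow 20)
  32÷1 = 32 each, +1 to first 0

Closure order: Juniper, Ironridge, Ashgrove
Last habitat: Briarlake with 55 animals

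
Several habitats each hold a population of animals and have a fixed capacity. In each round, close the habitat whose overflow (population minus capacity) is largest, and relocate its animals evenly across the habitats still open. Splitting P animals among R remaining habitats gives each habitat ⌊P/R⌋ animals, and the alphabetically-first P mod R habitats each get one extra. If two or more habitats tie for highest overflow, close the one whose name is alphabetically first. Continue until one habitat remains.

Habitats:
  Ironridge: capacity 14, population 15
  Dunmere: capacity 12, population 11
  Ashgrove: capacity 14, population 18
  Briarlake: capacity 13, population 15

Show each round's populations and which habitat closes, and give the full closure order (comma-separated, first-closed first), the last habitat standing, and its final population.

Closure order: Ashgrove, Briarlake, Ironridge
Last habitat: Dunmere with 59 animals

Round 1: Ashgrove=18 Briarlake=15 Dunmere=11 Ironridge=15 → close Ashgrove (overflow 4)
  18÷3 = 6 each, +1 to first 0
Round 2: Briarlake=21 Dunmere=17 Ironridge=21 → close Briarlake (overflow 8)
  21÷2 = 10 each, +1 to first 1
Round 3: Dunmere=28 Ironridge=31 → close Ironridge (overflow 17)
  31÷1 = 31 each, +1 to first 0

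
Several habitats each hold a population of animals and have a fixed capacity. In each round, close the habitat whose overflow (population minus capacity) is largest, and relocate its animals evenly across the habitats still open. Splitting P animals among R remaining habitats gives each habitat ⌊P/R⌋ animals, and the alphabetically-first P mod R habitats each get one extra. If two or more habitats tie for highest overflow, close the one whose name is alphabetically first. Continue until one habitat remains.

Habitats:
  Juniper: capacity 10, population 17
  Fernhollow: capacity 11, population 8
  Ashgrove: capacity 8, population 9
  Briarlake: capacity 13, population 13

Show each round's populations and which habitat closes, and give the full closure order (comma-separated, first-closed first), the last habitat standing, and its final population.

Closure order: Juniper, Ashgrove, Briarlake
Last habitat: Fernhollow with 47 animals

Round 1: Ashgrove=9 Briarlake=13 Fernhollow=8 Juniper=17 → close Juniper (overflow 7)
  17÷3 = 5 each, +1 to first 2
Round 2: Ashgrove=15 Briarlake=19 Fernhollow=13 → close Ashgrove (overflow 7)
  15÷2 = 7 each, +1 to first 1
Round 3: Briarlake=27 Fernhollow=20 → close Briarlake (overflow 14)
  27÷1 = 27 each, +1 to first 0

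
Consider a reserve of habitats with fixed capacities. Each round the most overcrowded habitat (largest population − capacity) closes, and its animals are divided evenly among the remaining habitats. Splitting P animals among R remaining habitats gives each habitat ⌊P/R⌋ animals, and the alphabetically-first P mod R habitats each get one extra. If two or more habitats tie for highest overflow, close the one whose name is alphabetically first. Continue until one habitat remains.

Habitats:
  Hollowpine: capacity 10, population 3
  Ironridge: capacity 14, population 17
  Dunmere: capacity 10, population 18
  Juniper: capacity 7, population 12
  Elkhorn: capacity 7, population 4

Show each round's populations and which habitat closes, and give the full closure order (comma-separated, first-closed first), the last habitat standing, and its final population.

Round 1: Dunmere=18 Elkhorn=4 Hollowpine=3 Ironridge=17 Juniper=12 → close Dunmere (overflow 8)
  18÷4 = 4 each, +1 to first 2
Round 2: Elkhorn=9 Hollowpine=8 Ironridge=21 Juniper=16 → close Juniper (overflow 9)
  16÷3 = 5 each, +1 to first 1
Round 3: Elkhorn=15 Hollowpine=13 Ironridge=26 → close Ironridge (overflow 12)
  26÷2 = 13 each, +1 to first 0
Round 4: Elkhorn=28 Hollowpine=26 → close Elkhorn (overflow 21)
  28÷1 = 28 each, +1 to first 0

Closure order: Dunmere, Juniper, Ironridge, Elkhorn
Last habitat: Hollowpine with 54 animals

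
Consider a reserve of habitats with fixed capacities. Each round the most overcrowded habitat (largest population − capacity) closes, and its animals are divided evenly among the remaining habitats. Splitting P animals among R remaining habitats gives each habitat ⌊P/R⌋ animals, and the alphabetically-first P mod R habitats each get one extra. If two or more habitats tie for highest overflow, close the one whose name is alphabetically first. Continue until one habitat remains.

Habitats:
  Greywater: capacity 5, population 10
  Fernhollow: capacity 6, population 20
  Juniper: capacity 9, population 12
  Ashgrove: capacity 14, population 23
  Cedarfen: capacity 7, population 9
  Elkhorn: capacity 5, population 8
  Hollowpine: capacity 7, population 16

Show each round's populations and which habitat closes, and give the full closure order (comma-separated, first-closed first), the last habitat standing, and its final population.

Closure order: Fernhollow, Ashgrove, Hollowpine, Greywater, Cedarfen, Elkhorn
Last habitat: Juniper with 98 animals

Round 1: Ashgrove=23 Cedarfen=9 Elkhorn=8 Fernhollow=20 Greywater=10 Hollowpine=16 Juniper=12 → close Fernhollow (overflow 14)
  20÷6 = 3 each, +1 to first 2
Round 2: Ashgrove=27 Cedarfen=13 Elkhorn=11 Greywater=13 Hollowpine=19 Juniper=15 → close Ashgrove (overflow 13)
  27÷5 = 5 each, +1 to first 2
Round 3: Cedarfen=19 Elkhorn=17 Greywater=18 Hollowpine=24 Juniper=20 → close Hollowpine (overflow 17)
  24÷4 = 6 each, +1 to first 0
Round 4: Cedarfen=25 Elkhorn=23 Greywater=24 Juniper=26 → close Greywater (overflow 19)
  24÷3 = 8 each, +1 to first 0
Round 5: Cedarfen=33 Elkhorn=31 Juniper=34 → close Cedarfen (overflow 26)
  33÷2 = 16 each, +1 to first 1
Round 6: Elkhorn=48 Juniper=50 → close Elkhorn (overflow 43)
  48÷1 = 48 each, +1 to first 0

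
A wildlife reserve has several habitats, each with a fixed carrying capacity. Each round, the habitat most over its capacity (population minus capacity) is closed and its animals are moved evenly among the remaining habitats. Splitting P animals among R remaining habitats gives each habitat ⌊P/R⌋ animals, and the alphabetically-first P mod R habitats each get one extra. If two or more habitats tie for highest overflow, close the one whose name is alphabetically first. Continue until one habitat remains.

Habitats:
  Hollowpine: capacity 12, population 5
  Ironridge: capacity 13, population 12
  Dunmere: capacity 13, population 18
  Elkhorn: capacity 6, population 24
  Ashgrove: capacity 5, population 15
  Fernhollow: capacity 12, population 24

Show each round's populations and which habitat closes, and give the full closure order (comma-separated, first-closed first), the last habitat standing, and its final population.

Closure order: Elkhorn, Fernhollow, Ashgrove, Dunmere, Ironridge
Last habitat: Hollowpine with 98 animals

Round 1: Ashgrove=15 Dunmere=18 Elkhorn=24 Fernhollow=24 Hollowpine=5 Ironridge=12 → close Elkhorn (overflow 18)
  24÷5 = 4 each, +1 to first 4
Round 2: Ashgrove=20 Dunmere=23 Fernhollow=29 Hollowpine=10 Ironridge=16 → close Fernhollow (overflow 17)
  29÷4 = 7 each, +1 to first 1
Round 3: Ashgrove=28 Dunmere=30 Hollowpine=17 Ironridge=23 → close Ashgrove (overflow 23)
  28÷3 = 9 each, +1 to first 1
Round 4: Dunmere=40 Hollowpine=26 Ironridge=32 → close Dunmere (overflow 27)
  40÷2 = 20 each, +1 to first 0
Round 5: Hollowpine=46 Ironridge=52 → close Ironridge (overflow 39)
  52÷1 = 52 each, +1 to first 0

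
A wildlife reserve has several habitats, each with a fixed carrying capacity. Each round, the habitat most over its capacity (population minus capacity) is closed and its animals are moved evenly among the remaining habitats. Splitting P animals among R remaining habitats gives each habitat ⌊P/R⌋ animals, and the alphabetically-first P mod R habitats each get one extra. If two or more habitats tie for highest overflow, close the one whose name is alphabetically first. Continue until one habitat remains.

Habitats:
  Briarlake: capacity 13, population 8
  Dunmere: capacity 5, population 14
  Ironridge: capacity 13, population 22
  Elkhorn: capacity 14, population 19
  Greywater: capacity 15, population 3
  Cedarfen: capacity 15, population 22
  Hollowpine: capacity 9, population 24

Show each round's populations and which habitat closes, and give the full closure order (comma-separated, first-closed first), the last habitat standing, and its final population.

Round 1: Briarlake=8 Cedarfen=22 Dunmere=14 Elkhorn=19 Greywater=3 Hollowpine=24 Ironridge=22 → close Hollowpine (overflow 15)
  24÷6 = 4 each, +1 to first 0
Round 2: Briarlake=12 Cedarfen=26 Dunmere=18 Elkhorn=23 Greywater=7 Ironridge=26 → close Dunmere (overflow 13)
  18÷5 = 3 each, +1 to first 3
Round 3: Briarlake=16 Cedarfen=30 Elkhorn=27 Greywater=10 Ironridge=29 → close Ironridge (overflow 16)
  29÷4 = 7 each, +1 to first 1
Round 4: Briarlake=24 Cedarfen=37 Elkhorn=34 Greywater=17 → close Cedarfen (overflow 22)
  37÷3 = 12 each, +1 to first 1
Round 5: Briarlake=37 Elkhorn=46 Greywater=29 → close Elkhorn (overflow 32)
  46÷2 = 23 each, +1 to first 0
Round 6: Briarlake=60 Greywater=52 → close Briarlake (overflow 47)
  60÷1 = 60 each, +1 to first 0

Closure order: Hollowpine, Dunmere, Ironridge, Cedarfen, Elkhorn, Briarlake
Last habitat: Greywater with 112 animals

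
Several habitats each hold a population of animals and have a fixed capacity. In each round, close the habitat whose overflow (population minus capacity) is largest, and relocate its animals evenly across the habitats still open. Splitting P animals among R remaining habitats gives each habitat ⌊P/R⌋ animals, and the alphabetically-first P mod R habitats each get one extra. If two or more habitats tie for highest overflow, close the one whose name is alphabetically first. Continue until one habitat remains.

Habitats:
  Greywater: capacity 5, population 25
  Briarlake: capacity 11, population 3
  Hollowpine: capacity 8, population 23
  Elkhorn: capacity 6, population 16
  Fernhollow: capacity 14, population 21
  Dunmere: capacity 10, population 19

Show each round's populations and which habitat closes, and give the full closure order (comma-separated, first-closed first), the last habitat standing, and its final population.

Round 1: Briarlake=3 Dunmere=19 Elkhorn=16 Fernhollow=21 Greywater=25 Hollowpine=23 → close Greywater (overflow 20)
  25÷5 = 5 each, +1 to first 0
Round 2: Briarlake=8 Dunmere=24 Elkhorn=21 Fernhollow=26 Hollowpine=28 → close Hollowpine (overflow 20)
  28÷4 = 7 each, +1 to first 0
Round 3: Briarlake=15 Dunmere=31 Elkhorn=28 Fernhollow=33 → close Elkhorn (overflow 22)
  28÷3 = 9 each, +1 to first 1
Round 4: Briarlake=25 Dunmere=40 Fernhollow=42 → close Dunmere (overflow 30)
  40÷2 = 20 each, +1 to first 0
Round 5: Briarlake=45 Fernhollow=62 → close Fernhollow (overflow 48)
  62÷1 = 62 each, +1 to first 0

Closure order: Greywater, Hollowpine, Elkhorn, Dunmere, Fernhollow
Last habitat: Briarlake with 107 animals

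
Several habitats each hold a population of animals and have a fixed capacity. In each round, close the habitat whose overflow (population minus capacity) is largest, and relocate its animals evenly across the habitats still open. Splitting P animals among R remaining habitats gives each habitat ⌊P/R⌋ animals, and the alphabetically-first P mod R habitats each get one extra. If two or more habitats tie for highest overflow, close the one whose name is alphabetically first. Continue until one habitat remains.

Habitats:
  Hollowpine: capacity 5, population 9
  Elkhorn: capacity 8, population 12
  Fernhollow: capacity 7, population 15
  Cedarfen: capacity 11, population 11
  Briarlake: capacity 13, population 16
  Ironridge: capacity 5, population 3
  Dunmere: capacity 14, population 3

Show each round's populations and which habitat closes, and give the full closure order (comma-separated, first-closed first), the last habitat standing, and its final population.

Round 1: Briarlake=16 Cedarfen=11 Dunmere=3 Elkhorn=12 Fernhollow=15 Hollowpine=9 Ironridge=3 → close Fernhollow (overflow 8)
  15÷6 = 2 each, +1 to first 3
Round 2: Briarlake=19 Cedarfen=14 Dunmere=6 Elkhorn=14 Hollowpine=11 Ironridge=5 → close Briarlake (overflow 6)
  19÷5 = 3 each, +1 to first 4
Round 3: Cedarfen=18 Dunmere=10 Elkhorn=18 Hollowpine=15 Ironridge=8 → close Elkhorn (overflow 10)
  18÷4 = 4 each, +1 to first 2
Round 4: Cedarfen=23 Dunmere=15 Hollowpine=19 Ironridge=12 → close Hollowpine (overflow 14)
  19÷3 = 6 each, +1 to first 1
Round 5: Cedarfen=30 Dunmere=21 Ironridge=18 → close Cedarfen (overflow 19)
  30÷2 = 15 each, +1 to first 0
Round 6: Dunmere=36 Ironridge=33 → close Ironridge (overflow 28)
  33÷1 = 33 each, +1 to first 0

Closure order: Fernhollow, Briarlake, Elkhorn, Hollowpine, Cedarfen, Ironridge
Last habitat: Dunmere with 69 animals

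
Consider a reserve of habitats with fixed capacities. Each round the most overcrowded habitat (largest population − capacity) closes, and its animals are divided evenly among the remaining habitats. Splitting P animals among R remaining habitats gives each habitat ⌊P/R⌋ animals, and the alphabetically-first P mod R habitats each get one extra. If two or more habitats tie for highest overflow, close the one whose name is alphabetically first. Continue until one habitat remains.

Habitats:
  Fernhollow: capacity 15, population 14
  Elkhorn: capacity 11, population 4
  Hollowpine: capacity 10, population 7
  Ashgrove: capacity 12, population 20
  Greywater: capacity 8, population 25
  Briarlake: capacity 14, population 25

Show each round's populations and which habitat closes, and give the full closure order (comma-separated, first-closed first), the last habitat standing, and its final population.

Round 1: Ashgrove=20 Briarlake=25 Elkhorn=4 Fernhollow=14 Greywater=25 Hollowpine=7 → close Greywater (overflow 17)
  25÷5 = 5 each, +1 to first 0
Round 2: Ashgrove=25 Briarlake=30 Elkhorn=9 Fernhollow=19 Hollowpine=12 → close Briarlake (overflow 16)
  30÷4 = 7 each, +1 to first 2
Round 3: Ashgrove=33 Elkhorn=17 Fernhollow=26 Hollowpine=19 → close Ashgrove (overflow 21)
  33÷3 = 11 each, +1 to first 0
Round 4: Elkhorn=28 Fernhollow=37 Hollowpine=30 → close Fernhollow (overflow 22)
  37÷2 = 18 each, +1 to first 1
Round 5: Elkhorn=47 Hollowpine=48 → close Hollowpine (overflow 38)
  48÷1 = 48 each, +1 to first 0

Closure order: Greywater, Briarlake, Ashgrove, Fernhollow, Hollowpine
Last habitat: Elkhorn with 95 animals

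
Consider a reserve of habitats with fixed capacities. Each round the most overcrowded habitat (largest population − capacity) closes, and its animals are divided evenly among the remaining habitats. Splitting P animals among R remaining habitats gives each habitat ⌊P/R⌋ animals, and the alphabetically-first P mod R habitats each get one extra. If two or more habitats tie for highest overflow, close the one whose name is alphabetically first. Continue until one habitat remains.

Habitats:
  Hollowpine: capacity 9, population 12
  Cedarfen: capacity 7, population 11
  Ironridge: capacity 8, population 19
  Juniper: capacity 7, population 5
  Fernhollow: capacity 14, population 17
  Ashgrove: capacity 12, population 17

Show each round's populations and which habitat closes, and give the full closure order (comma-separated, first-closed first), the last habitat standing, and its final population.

Closure order: Ironridge, Ashgrove, Cedarfen, Fernhollow, Hollowpine
Last habitat: Juniper with 81 animals

Round 1: Ashgrove=17 Cedarfen=11 Fernhollow=17 Hollowpine=12 Ironridge=19 Juniper=5 → close Ironridge (overflow 11)
  19÷5 = 3 each, +1 to first 4
Round 2: Ashgrove=21 Cedarfen=15 Fernhollow=21 Hollowpine=16 Juniper=8 → close Ashgrove (overflow 9)
  21÷4 = 5 each, +1 to first 1
Round 3: Cedarfen=21 Fernhollow=26 Hollowpine=21 Juniper=13 → close Cedarfen (overflow 14)
  21÷3 = 7 each, +1 to first 0
Round 4: Fernhollow=33 Hollowpine=28 Juniper=20 → close Fernhollow (overflow 19)
  33÷2 = 16 each, +1 to first 1
Round 5: Hollowpine=45 Juniper=36 → close Hollowpine (overflow 36)
  45÷1 = 45 each, +1 to first 0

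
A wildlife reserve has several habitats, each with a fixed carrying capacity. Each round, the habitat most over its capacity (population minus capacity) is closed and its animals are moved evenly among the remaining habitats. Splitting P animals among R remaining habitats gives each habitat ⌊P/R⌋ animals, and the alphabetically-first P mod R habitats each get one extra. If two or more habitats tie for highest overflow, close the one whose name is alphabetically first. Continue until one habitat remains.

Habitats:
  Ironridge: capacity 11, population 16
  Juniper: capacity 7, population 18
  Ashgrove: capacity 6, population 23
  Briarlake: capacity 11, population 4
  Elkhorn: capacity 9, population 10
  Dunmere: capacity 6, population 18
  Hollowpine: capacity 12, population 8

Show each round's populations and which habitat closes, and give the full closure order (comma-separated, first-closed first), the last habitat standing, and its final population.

Round 1: Ashgrove=23 Briarlake=4 Dunmere=18 Elkhorn=10 Hollowpine=8 Ironridge=16 Juniper=18 → close Ashgrove (overflow 17)
  23÷6 = 3 each, +1 to first 5
Round 2: Briarlake=8 Dunmere=22 Elkhorn=14 Hollowpine=12 Ironridge=20 Juniper=21 → close Dunmere (overflow 16)
  22÷5 = 4 each, +1 to first 2
Round 3: Briarlake=13 Elkhorn=19 Hollowpine=16 Ironridge=24 Juniper=25 → close Juniper (overflow 18)
  25÷4 = 6 each, +1 to first 1
Round 4: Briarlake=20 Elkhorn=25 Hollowpine=22 Ironridge=30 → close Ironridge (overflow 19)
  30÷3 = 10 each, +1 to first 0
Round 5: Briarlake=30 Elkhorn=35 Hollowpine=32 → close Elkhorn (overflow 26)
  35÷2 = 17 each, +1 to first 1
Round 6: Briarlake=48 Hollowpine=49 → close Briarlake (overflow 37)
  48÷1 = 48 each, +1 to first 0

Closure order: Ashgrove, Dunmere, Juniper, Ironridge, Elkhorn, Briarlake
Last habitat: Hollowpine with 97 animals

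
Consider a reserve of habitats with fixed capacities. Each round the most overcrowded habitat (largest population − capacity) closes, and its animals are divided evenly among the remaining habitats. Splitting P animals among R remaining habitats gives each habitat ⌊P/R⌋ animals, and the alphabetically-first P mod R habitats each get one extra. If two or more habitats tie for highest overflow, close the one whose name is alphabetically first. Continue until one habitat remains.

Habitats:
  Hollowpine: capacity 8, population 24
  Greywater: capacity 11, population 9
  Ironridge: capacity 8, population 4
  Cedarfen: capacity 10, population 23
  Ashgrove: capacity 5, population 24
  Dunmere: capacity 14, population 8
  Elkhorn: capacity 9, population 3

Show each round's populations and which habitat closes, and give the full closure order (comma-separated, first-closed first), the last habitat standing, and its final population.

Closure order: Ashgrove, Hollowpine, Cedarfen, Greywater, Dunmere, Elkhorn
Last habitat: Ironridge with 95 animals

Round 1: Ashgrove=24 Cedarfen=23 Dunmere=8 Elkhorn=3 Greywater=9 Hollowpine=24 Ironridge=4 → close Ashgrove (overflow 19)
  24÷6 = 4 each, +1 to first 0
Round 2: Cedarfen=27 Dunmere=12 Elkhorn=7 Greywater=13 Hollowpine=28 Ironridge=8 → close Hollowpine (overflow 20)
  28÷5 = 5 each, +1 to first 3
Round 3: Cedarfen=33 Dunmere=18 Elkhorn=13 Greywater=18 Ironridge=13 → close Cedarfen (overflow 23)
  33÷4 = 8 each, +1 to first 1
Round 4: Dunmere=27 Elkhorn=21 Greywater=26 Ironridge=21 → close Greywater (overflow 15)
  26÷3 = 8 each, +1 to first 2
Round 5: Dunmere=36 Elkhorn=30 Ironridge=29 → close Dunmere (overflow 22)
  36÷2 = 18 each, +1 to first 0
Round 6: Elkhorn=48 Ironridge=47 → close Elkhorn (overflow 39)
  48÷1 = 48 each, +1 to first 0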